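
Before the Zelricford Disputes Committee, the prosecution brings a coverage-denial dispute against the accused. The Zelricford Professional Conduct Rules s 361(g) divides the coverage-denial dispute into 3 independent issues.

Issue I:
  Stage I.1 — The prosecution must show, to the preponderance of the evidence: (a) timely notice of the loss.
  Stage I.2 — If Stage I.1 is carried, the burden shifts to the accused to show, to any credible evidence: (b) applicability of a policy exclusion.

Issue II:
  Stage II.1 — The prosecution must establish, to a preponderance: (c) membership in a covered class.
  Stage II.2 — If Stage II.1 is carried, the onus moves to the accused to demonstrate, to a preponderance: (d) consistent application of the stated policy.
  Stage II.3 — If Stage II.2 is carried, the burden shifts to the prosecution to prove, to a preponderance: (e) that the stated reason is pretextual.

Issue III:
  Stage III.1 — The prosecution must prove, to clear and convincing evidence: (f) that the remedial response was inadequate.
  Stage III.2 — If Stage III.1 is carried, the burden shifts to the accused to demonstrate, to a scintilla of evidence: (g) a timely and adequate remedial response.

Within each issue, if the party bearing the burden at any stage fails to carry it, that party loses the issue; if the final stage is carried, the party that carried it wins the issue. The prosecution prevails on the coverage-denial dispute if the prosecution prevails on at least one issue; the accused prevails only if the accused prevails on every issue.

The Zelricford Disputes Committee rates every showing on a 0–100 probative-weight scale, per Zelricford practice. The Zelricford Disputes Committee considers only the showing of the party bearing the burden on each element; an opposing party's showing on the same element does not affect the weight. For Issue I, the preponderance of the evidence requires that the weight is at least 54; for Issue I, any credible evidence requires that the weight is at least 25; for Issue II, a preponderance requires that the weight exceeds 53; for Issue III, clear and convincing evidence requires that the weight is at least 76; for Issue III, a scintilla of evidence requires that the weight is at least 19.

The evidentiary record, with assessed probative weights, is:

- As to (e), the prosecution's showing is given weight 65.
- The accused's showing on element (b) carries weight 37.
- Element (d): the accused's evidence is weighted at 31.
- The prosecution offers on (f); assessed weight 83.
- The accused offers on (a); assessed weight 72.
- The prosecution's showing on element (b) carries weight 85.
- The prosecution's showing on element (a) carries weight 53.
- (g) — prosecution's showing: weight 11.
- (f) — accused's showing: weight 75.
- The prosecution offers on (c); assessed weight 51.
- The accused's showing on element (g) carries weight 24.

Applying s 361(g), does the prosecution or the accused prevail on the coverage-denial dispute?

— Issue I —
At Stage I.1 the prosecution must meet the preponderance of the evidence (weight is at least 54): on (a) the weight is 53 (the accused's 72 is given no effect), which does not reach 54, so (a) does not meet the standard.
  Not every element is met, so the prosecution fails to carry Stage I.1.
The analysis ends at Stage I.1; the accused prevails on this issue.
— Issue II —
Stage II.1 (prosecution, a preponderance, weight exceeds 53): (c) 51 ≤ 53 — fails.
  Not every element is met, so the prosecution fails to carry Stage II.1.
The analysis ends at Stage II.1; the accused prevails on this issue.
— Issue III —
Stage III.1 (prosecution, clear and convincing evidence, weight is at least 76): (f) 83 (accused's 75 disregarded) ≥ 76 — meets.
  Stage III.1 is satisfied; the onus moves to the accused.
Stage III.2 (accused, a scintilla of evidence, weight is at least 19): (g) 24 (prosecution's 11 disregarded) ≥ 19 — meets.
  All elements met at the final stage.
With every stage satisfied, the accused prevails on this issue.
Per-issue: Issue I → accused; Issue II → accused; Issue III → accused. The prosecution must prevail on at least one issue; overall, the accused prevails.

accused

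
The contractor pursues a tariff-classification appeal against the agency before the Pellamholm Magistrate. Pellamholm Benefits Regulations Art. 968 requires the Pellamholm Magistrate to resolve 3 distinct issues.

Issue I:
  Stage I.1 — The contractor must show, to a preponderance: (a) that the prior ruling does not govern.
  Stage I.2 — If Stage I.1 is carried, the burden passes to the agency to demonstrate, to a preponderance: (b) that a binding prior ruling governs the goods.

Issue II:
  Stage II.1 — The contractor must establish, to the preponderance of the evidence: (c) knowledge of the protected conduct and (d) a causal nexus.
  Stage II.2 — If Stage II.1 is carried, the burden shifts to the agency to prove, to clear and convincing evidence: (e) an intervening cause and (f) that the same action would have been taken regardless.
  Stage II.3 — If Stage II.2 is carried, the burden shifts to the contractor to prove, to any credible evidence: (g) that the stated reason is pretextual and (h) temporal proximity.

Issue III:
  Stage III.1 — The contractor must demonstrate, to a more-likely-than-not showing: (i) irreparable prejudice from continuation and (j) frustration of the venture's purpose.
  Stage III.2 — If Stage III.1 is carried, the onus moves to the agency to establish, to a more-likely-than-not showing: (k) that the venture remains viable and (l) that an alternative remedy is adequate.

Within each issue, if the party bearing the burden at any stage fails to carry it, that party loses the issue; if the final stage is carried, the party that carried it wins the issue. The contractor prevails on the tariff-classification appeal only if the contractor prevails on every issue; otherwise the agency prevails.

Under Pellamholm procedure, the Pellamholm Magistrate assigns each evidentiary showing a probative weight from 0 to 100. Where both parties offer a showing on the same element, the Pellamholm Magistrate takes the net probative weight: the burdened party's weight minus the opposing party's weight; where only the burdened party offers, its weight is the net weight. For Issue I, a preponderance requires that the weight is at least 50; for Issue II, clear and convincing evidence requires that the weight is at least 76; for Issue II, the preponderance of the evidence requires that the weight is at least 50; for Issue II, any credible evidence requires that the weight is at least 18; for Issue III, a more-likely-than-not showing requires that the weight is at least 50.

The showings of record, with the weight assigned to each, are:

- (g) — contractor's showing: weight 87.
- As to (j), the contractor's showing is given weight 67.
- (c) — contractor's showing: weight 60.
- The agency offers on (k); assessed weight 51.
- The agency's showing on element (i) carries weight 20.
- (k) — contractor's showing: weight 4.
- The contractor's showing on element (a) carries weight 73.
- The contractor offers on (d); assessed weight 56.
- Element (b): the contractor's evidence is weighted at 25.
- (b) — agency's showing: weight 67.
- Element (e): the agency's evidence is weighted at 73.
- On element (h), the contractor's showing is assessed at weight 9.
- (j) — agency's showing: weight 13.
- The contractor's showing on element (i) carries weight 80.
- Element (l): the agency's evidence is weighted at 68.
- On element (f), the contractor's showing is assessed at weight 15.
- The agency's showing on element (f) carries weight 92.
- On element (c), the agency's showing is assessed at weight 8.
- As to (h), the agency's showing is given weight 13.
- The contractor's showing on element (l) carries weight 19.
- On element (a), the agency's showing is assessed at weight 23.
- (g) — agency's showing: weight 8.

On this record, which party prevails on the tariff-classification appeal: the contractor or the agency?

contractor

— Issue I —
At Stage I.1 the contractor must meet a preponderance (weight is at least 50): on (a) the weight is 73 less the opposing 23 gives net 50, which does reach 50, so (a) meets the standard.
  Stage I.1 is satisfied; the onus moves to the agency.
At Stage I.2 the agency must meet a preponderance (weight is at least 50): on (b) the weight is 67 less the opposing 25 gives net 42, < 50, so (b) does not meet the standard.
  Stage I.2 not carried; the agency fails its burden.
The analysis ends at Stage I.2; the contractor prevails on this issue.
— Issue II —
At Stage II.1 the contractor must meet the preponderance of the evidence (weight is at least 50): on (c) the weight is 60 less the opposing 8 gives net 52, ≥ 50, so (c) meets the standard; on (d) the weight is 56, ≥ 50, so (d) meets the standard.
  The contractor carries Stage II.1; the agency now bears the burden.
At Stage II.2 the agency must meet clear and convincing evidence (weight is at least 76): on (e) the weight is 73, < 76, so (e) does not meet the standard; on (f) the weight is 92 less the opposing 15 gives net 77, which does reach 76, so (f) meets the standard.
  Stage II.2 not carried; the agency fails its burden.
So the contractor prevails on this issue.
— Issue III —
Stage III.1 (contractor, a more-likely-than-not showing, weight is at least 50): (i) net 80−20=60 ≥ 50 — meets; (j) net 67−13=54 ≥ 50 — meets.
  All elements met. The burden passes to the agency.
Stage III.2 (agency, a more-likely-than-not showing, weight is at least 50): (k) net 51−4=47 < 50 — fails; (l) net 68−19=49 < 50 — fails.
  Not every element is met, so the agency fails to carry Stage III.2.
The contractor prevails on this issue.
Per-issue: Issue I → contractor; Issue II → contractor; Issue III → contractor. The contractor must prevail on every issue; overall, the contractor prevails.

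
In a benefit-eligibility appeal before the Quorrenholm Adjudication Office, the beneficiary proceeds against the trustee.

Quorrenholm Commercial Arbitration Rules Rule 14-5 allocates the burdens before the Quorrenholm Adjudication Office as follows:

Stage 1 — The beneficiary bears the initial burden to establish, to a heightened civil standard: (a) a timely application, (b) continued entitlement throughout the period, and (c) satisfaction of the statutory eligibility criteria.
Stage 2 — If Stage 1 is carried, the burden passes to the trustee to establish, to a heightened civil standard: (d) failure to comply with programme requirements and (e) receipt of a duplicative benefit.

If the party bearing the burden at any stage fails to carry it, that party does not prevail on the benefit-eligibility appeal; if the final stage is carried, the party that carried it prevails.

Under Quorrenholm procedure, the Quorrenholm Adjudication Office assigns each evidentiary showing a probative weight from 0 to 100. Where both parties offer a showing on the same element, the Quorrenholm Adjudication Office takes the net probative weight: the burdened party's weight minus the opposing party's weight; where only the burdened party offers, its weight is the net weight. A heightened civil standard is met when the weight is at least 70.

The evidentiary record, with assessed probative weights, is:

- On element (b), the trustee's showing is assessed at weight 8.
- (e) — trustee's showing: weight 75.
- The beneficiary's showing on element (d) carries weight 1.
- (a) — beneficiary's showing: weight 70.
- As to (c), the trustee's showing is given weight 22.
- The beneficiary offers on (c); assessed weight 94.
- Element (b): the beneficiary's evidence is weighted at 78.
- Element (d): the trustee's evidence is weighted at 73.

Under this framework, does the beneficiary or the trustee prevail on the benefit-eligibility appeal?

trustee

Stage 1 — burden on beneficiary; standard: a heightened civil standard (weight is at least 70).
    (a): 70 ≥ 70 [met]
    (b): 78 − 8 = 70 ≥ 70 [met]
    (c): 94 − 22 = 72 ≥ 70 [met]
  Stage 1 is satisfied; the onus moves to the trustee.
Stage 2 — burden on trustee; standard: a heightened civil standard (weight is at least 70).
    (d): 73 − 1 = 72 ≥ 70 [met]
    (e): 75 ≥ 70 [met]
  The trustee carries the last stage.
All stages carried — the trustee prevails.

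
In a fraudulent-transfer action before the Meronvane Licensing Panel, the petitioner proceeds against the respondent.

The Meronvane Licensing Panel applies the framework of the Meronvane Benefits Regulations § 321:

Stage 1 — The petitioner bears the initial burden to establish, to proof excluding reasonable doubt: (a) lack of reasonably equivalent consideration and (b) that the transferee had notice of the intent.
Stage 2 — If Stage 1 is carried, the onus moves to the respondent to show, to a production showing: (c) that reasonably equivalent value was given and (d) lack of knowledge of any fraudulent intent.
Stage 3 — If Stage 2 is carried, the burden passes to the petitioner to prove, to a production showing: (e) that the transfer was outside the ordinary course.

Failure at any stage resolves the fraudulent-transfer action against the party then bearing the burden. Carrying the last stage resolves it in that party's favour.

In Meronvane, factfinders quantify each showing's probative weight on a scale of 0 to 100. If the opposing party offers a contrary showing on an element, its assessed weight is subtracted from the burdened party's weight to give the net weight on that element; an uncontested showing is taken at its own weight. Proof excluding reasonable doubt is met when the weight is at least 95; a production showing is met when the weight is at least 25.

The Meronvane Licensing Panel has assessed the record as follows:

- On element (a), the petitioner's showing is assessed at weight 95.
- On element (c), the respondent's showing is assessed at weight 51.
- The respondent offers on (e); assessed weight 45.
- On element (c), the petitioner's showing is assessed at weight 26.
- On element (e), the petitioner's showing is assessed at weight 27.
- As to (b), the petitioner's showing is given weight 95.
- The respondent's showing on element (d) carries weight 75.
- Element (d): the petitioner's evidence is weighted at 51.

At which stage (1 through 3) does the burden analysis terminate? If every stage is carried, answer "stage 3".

stage 2

Stage 1 (petitioner, proof excluding reasonable doubt, weight is at least 95): (a) 95 ≥ 95 — meets; (b) 95 ≥ 95 — meets.
  Stage 1 carried; the burden shifts to the respondent.
Stage 2 (respondent, a production showing, weight is at least 25): (c) net 51−26=25 ≥ 25 — meets; (d) net 75−51=24 < 25 — fails.
  Stage 2 not carried; the respondent fails its burden.
The analysis ends at Stage 2; the petitioner prevails.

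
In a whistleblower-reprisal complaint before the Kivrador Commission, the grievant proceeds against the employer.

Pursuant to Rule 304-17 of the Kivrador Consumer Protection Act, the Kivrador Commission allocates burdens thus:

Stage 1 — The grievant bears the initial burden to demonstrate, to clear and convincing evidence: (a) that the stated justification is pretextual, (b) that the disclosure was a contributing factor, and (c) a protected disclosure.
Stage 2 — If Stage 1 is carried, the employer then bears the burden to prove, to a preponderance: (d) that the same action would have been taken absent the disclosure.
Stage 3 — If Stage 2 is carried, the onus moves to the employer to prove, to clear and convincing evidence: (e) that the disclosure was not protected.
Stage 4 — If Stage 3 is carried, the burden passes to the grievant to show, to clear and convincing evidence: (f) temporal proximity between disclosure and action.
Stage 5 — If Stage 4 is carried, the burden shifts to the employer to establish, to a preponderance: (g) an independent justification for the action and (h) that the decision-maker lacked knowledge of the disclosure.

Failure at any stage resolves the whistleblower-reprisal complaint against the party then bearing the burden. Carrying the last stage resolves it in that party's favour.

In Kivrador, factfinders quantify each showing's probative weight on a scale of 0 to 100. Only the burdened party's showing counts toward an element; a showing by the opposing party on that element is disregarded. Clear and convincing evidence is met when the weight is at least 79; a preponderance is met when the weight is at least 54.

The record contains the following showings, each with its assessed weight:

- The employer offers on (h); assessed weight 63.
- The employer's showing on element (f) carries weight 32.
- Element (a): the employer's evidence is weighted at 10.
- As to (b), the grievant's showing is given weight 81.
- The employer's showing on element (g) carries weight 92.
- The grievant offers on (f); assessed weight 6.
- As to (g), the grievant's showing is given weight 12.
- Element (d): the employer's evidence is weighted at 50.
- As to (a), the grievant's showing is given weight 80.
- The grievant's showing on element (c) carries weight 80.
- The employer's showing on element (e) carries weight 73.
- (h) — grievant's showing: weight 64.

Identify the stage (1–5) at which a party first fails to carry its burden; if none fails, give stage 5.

Stage 1 — burden on grievant; standard: clear and convincing evidence (weight is at least 79).
    (a): 80 (employer's 10 disregarded) ≥ 79 [met]
    (b): 81 ≥ 79 [met]
    (c): 80 ≥ 79 [met]
  All elements met. The burden passes to the employer.
Stage 2 — burden on employer; standard: a preponderance (weight is at least 54).
    (d): 50 < 54 [not met]
  The employer does not carry Stage 2.
The grievant prevails.

stage 2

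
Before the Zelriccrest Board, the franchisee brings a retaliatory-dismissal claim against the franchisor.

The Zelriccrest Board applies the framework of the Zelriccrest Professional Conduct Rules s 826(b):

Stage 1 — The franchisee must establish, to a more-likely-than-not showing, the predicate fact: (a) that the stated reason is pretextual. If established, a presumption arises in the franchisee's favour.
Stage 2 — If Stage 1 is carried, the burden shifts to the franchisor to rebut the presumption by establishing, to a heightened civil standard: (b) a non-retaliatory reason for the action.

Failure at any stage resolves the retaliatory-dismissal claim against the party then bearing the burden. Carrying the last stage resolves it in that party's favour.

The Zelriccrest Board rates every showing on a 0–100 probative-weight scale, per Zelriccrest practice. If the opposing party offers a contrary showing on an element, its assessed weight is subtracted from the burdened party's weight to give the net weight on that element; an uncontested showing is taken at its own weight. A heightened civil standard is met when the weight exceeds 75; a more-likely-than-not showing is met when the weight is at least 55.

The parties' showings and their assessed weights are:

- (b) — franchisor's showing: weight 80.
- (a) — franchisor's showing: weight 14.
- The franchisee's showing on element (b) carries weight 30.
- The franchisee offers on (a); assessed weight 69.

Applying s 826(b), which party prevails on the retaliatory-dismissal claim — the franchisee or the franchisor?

Stage 1 (franchisee, a more-likely-than-not showing, weight is at least 55): (a) net 69−14=55 ≥ 55 — meets.
  All elements met. The burden passes to the franchisor.
Stage 2 (franchisor, a heightened civil standard, weight exceeds 75): (b) net 80−30=50 ≤ 75 — fails.
  Stage 2 not carried; the franchisor fails its burden.
The analysis ends at Stage 2; the franchisee prevails.

franchisee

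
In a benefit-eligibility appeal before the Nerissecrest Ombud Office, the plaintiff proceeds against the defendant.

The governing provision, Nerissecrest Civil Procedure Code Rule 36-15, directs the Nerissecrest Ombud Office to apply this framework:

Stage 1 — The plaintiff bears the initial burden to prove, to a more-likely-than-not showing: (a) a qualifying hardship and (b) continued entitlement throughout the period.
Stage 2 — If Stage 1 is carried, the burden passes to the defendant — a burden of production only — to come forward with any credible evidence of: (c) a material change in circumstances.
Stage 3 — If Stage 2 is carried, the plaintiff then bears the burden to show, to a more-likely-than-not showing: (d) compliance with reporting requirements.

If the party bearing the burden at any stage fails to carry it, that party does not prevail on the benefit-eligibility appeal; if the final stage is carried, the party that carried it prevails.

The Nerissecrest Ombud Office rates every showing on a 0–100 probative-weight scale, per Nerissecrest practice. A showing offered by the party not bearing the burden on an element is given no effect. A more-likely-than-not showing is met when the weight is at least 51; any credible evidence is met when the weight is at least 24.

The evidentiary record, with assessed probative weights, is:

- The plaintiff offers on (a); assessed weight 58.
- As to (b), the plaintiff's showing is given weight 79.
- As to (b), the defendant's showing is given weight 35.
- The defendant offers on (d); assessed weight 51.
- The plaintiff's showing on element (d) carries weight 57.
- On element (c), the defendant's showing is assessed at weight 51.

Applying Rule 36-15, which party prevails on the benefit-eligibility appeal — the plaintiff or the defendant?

plaintiff

At Stage 1 the plaintiff must meet a more-likely-than-not showing (weight is at least 51): on (a) the weight is 58, which does reach 51, so (a) meets the standard; on (b) the weight is 79 (the defendant's 35 is given no effect), ≥ 51, so (b) meets the standard.
  The plaintiff carries Stage 1; the defendant now bears the burden.
At Stage 2 the defendant must meet any credible evidence (weight is at least 24): on (c) the weight is 51, ≥ 24, so (c) meets the standard.
  The defendant carries Stage 2; the plaintiff now bears the burden.
At Stage 3 the plaintiff must meet a more-likely-than-not showing (weight is at least 51): on (d) the weight is 57 (the defendant's 51 is given no effect), ≥ 51, so (d) meets the standard.
  All elements met at the final stage.
With every stage satisfied, the plaintiff prevails.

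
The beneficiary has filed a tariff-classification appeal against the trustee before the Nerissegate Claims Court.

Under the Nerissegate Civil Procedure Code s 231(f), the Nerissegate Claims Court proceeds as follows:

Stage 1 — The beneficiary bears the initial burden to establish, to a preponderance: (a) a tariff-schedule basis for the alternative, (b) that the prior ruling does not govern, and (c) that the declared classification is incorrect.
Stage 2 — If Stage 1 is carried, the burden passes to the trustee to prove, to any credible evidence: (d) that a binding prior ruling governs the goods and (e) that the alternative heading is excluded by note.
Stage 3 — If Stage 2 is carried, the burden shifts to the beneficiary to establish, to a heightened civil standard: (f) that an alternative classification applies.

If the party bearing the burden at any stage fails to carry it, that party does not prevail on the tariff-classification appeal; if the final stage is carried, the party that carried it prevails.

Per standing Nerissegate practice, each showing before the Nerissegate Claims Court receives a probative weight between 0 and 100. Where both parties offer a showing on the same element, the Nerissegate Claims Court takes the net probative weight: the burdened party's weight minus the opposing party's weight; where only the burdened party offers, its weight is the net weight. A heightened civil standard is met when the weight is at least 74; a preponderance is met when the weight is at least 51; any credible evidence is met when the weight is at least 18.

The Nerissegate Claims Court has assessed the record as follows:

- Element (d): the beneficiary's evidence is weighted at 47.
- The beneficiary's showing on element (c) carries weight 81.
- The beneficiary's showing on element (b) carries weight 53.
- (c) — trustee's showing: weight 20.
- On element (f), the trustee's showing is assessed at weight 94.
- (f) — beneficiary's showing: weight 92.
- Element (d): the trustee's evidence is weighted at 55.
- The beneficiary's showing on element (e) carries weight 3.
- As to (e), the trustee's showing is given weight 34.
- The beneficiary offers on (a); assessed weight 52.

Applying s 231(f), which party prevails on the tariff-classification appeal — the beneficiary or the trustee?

Stage 1 — burden on beneficiary; standard: a preponderance (weight is at least 51).
    (a): 52 ≥ 51 [met]
    (b): 53 ≥ 51 [met]
    (c): 81 − 20 = 61 ≥ 51 [met]
  Stage 1 carried; the burden shifts to the trustee.
Stage 2 — burden on trustee; standard: any credible evidence (weight is at least 18).
    (d): 55 − 47 = 8 < 18 [not met]
    (e): 34 − 3 = 31 ≥ 18 [met]
  The trustee does not carry Stage 2.
The beneficiary prevails.

beneficiary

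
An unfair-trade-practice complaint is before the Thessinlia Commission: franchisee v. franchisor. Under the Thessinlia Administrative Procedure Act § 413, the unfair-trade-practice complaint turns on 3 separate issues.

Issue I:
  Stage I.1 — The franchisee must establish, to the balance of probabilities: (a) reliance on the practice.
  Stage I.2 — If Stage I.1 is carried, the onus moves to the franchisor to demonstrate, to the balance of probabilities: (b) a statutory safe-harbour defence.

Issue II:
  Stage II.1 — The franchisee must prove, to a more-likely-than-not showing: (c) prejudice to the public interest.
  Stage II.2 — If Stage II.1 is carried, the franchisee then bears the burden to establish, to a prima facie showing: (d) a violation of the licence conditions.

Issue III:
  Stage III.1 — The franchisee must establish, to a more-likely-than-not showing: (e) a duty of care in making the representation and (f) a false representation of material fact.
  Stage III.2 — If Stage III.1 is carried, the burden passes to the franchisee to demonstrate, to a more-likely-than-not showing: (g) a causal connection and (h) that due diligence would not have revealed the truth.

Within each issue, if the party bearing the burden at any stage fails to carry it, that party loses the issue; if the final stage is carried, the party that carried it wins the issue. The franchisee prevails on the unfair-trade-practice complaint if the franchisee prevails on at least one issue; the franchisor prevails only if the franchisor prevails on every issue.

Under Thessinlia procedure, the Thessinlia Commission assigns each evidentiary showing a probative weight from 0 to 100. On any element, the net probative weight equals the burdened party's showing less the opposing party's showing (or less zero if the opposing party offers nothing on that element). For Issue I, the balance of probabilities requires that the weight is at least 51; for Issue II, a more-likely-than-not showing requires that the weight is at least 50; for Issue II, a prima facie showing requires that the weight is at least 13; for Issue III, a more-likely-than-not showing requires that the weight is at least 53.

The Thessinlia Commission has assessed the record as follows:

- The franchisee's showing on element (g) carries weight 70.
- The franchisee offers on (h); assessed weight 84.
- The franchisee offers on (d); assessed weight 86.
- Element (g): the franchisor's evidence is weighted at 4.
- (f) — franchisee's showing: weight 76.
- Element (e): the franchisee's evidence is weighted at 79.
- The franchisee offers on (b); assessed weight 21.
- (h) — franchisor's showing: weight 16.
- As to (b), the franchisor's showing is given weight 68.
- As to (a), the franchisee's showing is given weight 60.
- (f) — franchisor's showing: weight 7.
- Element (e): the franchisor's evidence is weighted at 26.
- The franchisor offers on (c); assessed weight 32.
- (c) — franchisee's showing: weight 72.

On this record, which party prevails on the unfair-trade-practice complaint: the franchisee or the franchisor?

franchisee

— Issue I —
At Stage I.1 the franchisee must meet the balance of probabilities (weight is at least 51): on (a) the weight is 60, ≥ 51, so (a) meets the standard.
  Stage I.1 is satisfied; the onus moves to the franchisor.
At Stage I.2 the franchisor must meet the balance of probabilities (weight is at least 51): on (b) the weight is 68 less the opposing 21 gives net 47, which does not reach 51, so (b) does not meet the standard.
  Not every element is met, so the franchisor fails to carry Stage I.2.
The franchisee prevails on this issue.
— Issue II —
Stage II.1 (franchisee, a more-likely-than-not showing, weight is at least 50): (c) net 72−32=40 < 50 — fails.
  The franchisee does not carry Stage II.1.
The franchisor prevails on this issue.
— Issue III —
Stage III.1 — burden on franchisee; standard: a more-likely-than-not showing (weight is at least 53).
    (e): 79 − 26 = 53 ≥ 53 [met]
    (f): 76 − 7 = 69 ≥ 53 [met]
  Stage III.1 is satisfied; the franchisee continues to bear the burden.
Stage III.2 — burden on franchisee; standard: a more-likely-than-not showing (weight is at least 53).
    (g): 70 − 4 = 66 ≥ 53 [met]
    (h): 84 − 16 = 68 ≥ 53 [met]
  The franchisee carries the last stage.
All stages carried — the franchisee prevails on this issue.
Per-issue: Issue I → franchisee; Issue II → franchisor; Issue III → franchisee. The franchisee must prevail on at least one issue; overall, the franchisee prevails.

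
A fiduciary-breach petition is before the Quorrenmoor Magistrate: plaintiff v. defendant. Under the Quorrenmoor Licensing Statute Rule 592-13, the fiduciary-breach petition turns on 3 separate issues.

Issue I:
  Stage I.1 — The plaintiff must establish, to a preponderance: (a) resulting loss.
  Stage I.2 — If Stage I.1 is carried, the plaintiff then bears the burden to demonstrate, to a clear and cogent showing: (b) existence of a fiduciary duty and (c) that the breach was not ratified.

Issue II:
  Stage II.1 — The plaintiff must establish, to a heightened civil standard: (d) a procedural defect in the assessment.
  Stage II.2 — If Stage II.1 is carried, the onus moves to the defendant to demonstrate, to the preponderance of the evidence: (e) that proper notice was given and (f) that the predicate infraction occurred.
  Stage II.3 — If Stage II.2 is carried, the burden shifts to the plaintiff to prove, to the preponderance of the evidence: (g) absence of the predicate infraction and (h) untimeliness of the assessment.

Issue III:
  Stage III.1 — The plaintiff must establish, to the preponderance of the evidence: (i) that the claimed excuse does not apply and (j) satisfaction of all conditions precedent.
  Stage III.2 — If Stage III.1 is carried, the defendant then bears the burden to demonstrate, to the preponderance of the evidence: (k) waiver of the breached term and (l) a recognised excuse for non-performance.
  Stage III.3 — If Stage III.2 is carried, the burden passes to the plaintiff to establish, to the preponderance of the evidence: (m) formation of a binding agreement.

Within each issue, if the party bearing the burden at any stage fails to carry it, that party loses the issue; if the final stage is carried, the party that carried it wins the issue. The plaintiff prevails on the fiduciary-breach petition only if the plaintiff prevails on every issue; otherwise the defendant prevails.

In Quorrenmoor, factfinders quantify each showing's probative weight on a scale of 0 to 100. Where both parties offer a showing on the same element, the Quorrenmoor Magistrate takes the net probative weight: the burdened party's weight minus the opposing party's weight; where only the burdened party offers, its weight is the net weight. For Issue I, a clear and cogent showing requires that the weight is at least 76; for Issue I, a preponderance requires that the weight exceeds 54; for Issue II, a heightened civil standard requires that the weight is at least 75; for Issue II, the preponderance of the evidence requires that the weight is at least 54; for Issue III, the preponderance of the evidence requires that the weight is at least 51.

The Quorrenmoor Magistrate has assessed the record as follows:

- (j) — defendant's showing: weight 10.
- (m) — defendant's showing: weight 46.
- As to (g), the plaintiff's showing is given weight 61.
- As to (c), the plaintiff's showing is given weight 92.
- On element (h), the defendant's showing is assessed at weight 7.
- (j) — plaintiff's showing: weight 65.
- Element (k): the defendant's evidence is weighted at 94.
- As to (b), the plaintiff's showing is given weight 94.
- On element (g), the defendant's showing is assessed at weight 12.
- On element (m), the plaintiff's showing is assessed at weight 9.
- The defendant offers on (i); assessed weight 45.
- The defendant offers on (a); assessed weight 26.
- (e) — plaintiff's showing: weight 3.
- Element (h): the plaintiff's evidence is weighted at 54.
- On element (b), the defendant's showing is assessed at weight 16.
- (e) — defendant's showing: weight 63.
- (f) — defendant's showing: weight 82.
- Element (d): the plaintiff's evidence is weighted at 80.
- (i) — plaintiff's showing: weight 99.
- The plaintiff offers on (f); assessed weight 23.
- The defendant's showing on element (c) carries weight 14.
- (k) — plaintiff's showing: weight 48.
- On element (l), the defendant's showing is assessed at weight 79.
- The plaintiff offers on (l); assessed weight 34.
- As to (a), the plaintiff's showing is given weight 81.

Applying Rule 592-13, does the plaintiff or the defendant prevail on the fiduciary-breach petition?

— Issue I —
Stage I.1 — burden on plaintiff; standard: a preponderance (weight exceeds 54).
    (a): 81 − 26 = 55 > 54 [met]
  Stage I.1 carried; the burden remains with the plaintiff.
Stage I.2 — burden on plaintiff; standard: a clear and cogent showing (weight is at least 76).
    (b): 94 − 16 = 78 ≥ 76 [met]
    (c): 92 − 14 = 78 ≥ 76 [met]
  The plaintiff carries the last stage.
All stages carried — the plaintiff prevails on this issue.
— Issue II —
At Stage II.1 the plaintiff must meet a heightened civil standard (weight is at least 75): on (d) the weight is 80, which does reach 75, so (d) meets the standard.
  The plaintiff carries Stage II.1; the defendant now bears the burden.
At Stage II.2 the defendant must meet the preponderance of the evidence (weight is at least 54): on (e) the weight is 63 less the opposing 3 gives net 60, ≥ 54, so (e) meets the standard; on (f) the weight is 82 less the opposing 23 gives net 59, ≥ 54, so (f) meets the standard.
  All elements met. The burden passes to the plaintiff.
At Stage II.3 the plaintiff must meet the preponderance of the evidence (weight is at least 54): on (g) the weight is 61 less the opposing 12 gives net 49, which does not reach 54, so (g) does not meet the standard; on (h) the weight is 54 less the opposing 7 gives net 47, which does not reach 54, so (h) does not meet the standard.
  Not every element is met, so the plaintiff fails to carry Stage II.3.
So the defendant prevails on this issue.
— Issue III —
Stage III.1 (plaintiff, the preponderance of the evidence, weight is at least 51): (i) net 99−45=54 ≥ 51 — meets; (j) net 65−10=55 ≥ 51 — meets.
  All elements met. The burden passes to the defendant.
Stage III.2 (defendant, the preponderance of the evidence, weight is at least 51): (k) net 94−48=46 < 51 — fails; (l) net 79−34=45 < 51 — fails.
  Not every element is met, so the defendant fails to carry Stage III.2.
The analysis ends at Stage III.2; the plaintiff prevails on this issue.
Per-issue: Issue I → plaintiff; Issue II → defendant; Issue III → plaintiff. The plaintiff must prevail on every issue; overall, the defendant prevails.

defendant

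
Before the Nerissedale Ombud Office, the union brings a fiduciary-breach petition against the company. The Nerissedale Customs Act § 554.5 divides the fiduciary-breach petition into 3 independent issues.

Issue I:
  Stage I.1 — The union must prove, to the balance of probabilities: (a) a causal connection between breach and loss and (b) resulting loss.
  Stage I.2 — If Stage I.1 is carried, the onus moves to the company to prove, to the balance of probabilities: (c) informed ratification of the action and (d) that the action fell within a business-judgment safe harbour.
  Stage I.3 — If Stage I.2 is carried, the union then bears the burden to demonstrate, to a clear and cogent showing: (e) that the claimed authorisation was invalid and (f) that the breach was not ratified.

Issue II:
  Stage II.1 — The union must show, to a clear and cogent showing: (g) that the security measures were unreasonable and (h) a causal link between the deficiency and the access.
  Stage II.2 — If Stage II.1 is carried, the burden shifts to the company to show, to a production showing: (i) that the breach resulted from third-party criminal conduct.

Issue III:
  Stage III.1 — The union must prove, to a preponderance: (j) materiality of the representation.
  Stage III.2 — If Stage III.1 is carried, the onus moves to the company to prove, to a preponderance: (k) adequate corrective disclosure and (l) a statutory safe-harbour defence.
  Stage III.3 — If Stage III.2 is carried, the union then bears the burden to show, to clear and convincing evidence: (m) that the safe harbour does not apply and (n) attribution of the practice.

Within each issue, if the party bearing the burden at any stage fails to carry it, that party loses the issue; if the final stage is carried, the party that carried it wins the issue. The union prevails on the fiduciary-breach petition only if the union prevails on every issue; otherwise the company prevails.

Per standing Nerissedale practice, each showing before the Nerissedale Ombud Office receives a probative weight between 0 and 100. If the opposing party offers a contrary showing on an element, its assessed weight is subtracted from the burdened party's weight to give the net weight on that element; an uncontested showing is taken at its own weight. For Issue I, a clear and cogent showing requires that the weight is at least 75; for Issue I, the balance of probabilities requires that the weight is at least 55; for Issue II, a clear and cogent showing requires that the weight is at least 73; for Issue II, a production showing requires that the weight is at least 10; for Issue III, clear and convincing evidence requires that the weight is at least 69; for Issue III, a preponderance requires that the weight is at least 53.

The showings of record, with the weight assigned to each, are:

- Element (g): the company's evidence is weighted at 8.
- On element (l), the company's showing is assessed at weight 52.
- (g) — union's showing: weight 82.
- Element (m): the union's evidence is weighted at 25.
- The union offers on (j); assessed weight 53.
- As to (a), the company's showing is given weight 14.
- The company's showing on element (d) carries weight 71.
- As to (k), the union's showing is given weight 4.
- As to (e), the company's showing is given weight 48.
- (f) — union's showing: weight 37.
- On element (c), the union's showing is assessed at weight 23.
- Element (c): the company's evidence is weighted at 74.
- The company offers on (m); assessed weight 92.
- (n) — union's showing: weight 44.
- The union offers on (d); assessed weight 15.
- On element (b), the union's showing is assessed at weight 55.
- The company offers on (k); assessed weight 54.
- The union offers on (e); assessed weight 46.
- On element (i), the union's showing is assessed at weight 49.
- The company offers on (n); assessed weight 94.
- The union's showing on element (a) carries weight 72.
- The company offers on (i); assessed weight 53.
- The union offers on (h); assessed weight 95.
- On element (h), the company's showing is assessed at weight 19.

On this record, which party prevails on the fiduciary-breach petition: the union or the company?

union

— Issue I —
At Stage I.1 the union must meet the balance of probabilities (weight is at least 55): on (a) the weight is 72 less the opposing 14 gives net 58, which does reach 55, so (a) meets the standard; on (b) the weight is 55, ≥ 55, so (b) meets the standard.
  Stage I.1 carried; the burden shifts to the company.
At Stage I.2 the company must meet the balance of probabilities (weight is at least 55): on (c) the weight is 74 less the opposing 23 gives net 51, which does not reach 55, so (c) does not meet the standard; on (d) the weight is 71 less the opposing 15 gives net 56, which does reach 55, so (d) meets the standard.
  Not every element is met, so the company fails to carry Stage I.2.
The union prevails on this issue.
— Issue II —
Stage II.1 (union, a clear and cogent showing, weight is at least 73): (g) net 82−8=74 ≥ 73 — meets; (h) net 95−19=76 ≥ 73 — meets.
  The union carries Stage II.1; the company now bears the burden.
Stage II.2 (company, a production showing, weight is at least 10): (i) net 53−49=4 < 10 — fails.
  Not every element is met, so the company fails to carry Stage II.2.
The union prevails on this issue.
— Issue III —
Stage III.1 — burden on union; standard: a preponderance (weight is at least 53).
    (j): 53 ≥ 53 [met]
  Stage III.1 carried; the burden shifts to the company.
Stage III.2 — burden on company; standard: a preponderance (weight is at least 53).
    (k): 54 − 4 = 50 < 53 [not met]
    (l): 52 < 53 [not met]
  Stage III.2 not carried; the company fails its burden.
The analysis ends at Stage III.2; the union prevails on this issue.
Per-issue: Issue I → union; Issue II → union; Issue III → union. The union must prevail on every issue; overall, the union prevails.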